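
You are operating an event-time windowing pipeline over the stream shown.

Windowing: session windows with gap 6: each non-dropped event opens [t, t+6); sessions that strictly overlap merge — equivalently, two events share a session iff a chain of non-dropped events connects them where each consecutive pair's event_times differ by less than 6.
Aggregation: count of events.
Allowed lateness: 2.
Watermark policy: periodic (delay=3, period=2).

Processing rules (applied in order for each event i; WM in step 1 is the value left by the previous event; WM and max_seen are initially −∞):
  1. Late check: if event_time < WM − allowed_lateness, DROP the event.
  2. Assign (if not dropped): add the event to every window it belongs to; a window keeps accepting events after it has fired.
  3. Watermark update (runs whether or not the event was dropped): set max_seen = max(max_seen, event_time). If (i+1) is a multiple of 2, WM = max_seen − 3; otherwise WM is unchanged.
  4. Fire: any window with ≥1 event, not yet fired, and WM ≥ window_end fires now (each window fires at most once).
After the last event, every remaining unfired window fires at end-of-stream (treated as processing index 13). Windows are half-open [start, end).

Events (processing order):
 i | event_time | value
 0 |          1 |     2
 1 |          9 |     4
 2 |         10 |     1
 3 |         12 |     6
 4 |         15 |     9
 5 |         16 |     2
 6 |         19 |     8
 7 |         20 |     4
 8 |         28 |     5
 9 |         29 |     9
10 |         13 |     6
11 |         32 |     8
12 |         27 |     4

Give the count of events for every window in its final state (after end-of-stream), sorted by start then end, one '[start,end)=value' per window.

[1,7)=1 [9,26)=7 [27,38)=4

i=0 t=1 v=2: → [1,7); WM=−∞
i=1 t=9 v=4: → [9,15); WM=6
i=2 t=10 v=1: → [9,16); WM=6
i=3 t=12 v=6: → [9,18); WM=9
i=4 t=15 v=9: → [9,21); WM=9
i=5 t=16 v=2: → [9,22); WM=13
i=6 t=19 v=8: → [9,25); WM=13
i=7 t=20 v=4: → [9,26); WM=17
i=8 t=28 v=5: → [28,34); WM=17
i=9 t=29 v=9: → [28,35); WM=26
i=10 t=13 v=6: DROP (t<26-2); WM=26
i=11 t=32 v=8: → [28,38); WM=29
i=12 t=27 v=4: → [27,38); WM=29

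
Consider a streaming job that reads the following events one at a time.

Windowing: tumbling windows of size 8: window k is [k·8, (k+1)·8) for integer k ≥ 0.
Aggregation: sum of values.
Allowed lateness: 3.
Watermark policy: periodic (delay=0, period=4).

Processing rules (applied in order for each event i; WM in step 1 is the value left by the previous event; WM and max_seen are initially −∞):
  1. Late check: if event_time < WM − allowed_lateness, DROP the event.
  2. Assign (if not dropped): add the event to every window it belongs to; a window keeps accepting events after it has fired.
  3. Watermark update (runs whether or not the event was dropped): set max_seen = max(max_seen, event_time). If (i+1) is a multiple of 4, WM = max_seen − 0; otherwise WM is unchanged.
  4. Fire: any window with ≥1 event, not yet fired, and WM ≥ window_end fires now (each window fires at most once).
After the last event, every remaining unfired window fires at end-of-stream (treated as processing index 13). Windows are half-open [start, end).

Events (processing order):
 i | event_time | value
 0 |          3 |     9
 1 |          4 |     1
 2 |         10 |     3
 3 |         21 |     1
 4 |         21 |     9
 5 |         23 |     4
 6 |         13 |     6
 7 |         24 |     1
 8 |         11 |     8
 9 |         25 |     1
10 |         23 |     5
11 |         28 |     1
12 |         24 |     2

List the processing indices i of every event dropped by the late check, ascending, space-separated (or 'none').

i=0 t=3 v=9: → [0,8); WM=−∞
i=1 t=4 v=1: → [0,8); WM=−∞
i=2 t=10 v=3: → [8,16); WM=−∞
i=3 t=21 v=1: → [16,24); WM=21; [0,8) fires=10 [8,16) fires=3
i=4 t=21 v=9: → [16,24); WM=21
i=5 t=23 v=4: → [16,24); WM=21
i=6 t=13 v=6: DROP (t<21-3); WM=21
i=7 t=24 v=1: → [24,32); WM=24; [16,24) fires=14
i=8 t=11 v=8: DROP (t<24-3); WM=24
i=9 t=25 v=1: → [24,32); WM=24
i=10 t=23 v=5: → [16,24); WM=24
i=11 t=28 v=1: → [24,32); WM=28
i=12 t=24 v=2: DROP (t<28-3); WM=28

6 8 12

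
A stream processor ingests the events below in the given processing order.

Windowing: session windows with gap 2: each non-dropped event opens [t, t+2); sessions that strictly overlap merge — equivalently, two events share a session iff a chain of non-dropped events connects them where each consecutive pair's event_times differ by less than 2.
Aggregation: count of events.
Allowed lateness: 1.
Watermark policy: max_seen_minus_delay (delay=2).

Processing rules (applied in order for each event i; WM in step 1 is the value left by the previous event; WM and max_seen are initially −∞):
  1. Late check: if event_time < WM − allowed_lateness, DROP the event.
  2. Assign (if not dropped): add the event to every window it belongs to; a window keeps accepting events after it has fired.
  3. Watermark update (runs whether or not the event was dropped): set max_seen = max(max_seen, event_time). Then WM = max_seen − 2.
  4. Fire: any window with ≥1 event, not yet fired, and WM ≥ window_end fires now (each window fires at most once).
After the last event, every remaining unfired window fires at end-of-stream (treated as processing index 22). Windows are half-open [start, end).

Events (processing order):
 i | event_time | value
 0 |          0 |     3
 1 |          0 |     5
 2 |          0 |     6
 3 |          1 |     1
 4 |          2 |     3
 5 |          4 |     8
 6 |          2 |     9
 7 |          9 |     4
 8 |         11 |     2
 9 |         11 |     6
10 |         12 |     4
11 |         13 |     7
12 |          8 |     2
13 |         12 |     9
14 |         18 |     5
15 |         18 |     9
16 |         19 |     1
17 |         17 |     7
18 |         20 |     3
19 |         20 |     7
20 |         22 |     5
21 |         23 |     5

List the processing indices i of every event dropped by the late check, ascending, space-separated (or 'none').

i=0 t=0 v=3: → [0,2); WM=-2
i=1 t=0 v=5: → [0,2); WM=-2
i=2 t=0 v=6: → [0,2); WM=-2
i=3 t=1 v=1: → [0,3); WM=-1
i=4 t=2 v=3: → [0,4); WM=0
i=5 t=4 v=8: → [4,6); WM=2
i=6 t=2 v=9: → [0,4); WM=2
i=7 t=9 v=4: → [9,11); WM=7
i=8 t=11 v=2: → [11,13); WM=9
i=9 t=11 v=6: → [11,13); WM=9
i=10 t=12 v=4: → [11,14); WM=10
i=11 t=13 v=7: → [11,15); WM=11
i=12 t=8 v=2: DROP (t<11-1); WM=11
i=13 t=12 v=9: → [11,15); WM=11
i=14 t=18 v=5: → [18,20); WM=16
i=15 t=18 v=9: → [18,20); WM=16
i=16 t=19 v=1: → [18,21); WM=17
i=17 t=17 v=7: → [17,21); WM=17
i=18 t=20 v=3: → [17,22); WM=18
i=19 t=20 v=7: → [17,22); WM=18
i=20 t=22 v=5: → [22,24); WM=20
i=21 t=23 v=5: → [22,25); WM=21

12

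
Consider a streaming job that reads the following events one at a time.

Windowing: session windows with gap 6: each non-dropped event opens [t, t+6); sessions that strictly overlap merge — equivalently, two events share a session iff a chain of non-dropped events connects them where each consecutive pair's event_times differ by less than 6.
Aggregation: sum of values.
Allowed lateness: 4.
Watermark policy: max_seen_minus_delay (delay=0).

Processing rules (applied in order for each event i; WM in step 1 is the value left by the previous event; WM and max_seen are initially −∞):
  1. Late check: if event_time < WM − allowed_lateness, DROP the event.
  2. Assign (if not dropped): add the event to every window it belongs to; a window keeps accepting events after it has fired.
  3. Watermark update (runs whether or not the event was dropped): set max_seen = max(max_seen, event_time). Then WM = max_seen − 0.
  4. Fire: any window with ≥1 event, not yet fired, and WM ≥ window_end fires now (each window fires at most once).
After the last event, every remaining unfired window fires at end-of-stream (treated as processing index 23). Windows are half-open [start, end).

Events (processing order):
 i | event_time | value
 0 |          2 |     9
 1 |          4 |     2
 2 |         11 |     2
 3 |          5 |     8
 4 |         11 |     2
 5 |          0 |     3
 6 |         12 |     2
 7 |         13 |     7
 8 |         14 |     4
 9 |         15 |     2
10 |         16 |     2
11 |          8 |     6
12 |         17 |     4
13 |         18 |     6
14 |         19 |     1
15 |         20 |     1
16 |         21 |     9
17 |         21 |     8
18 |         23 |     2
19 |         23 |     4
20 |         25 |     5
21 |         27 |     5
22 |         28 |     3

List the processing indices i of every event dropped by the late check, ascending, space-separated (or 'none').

i=0 t=2 v=9: → [2,8); WM=2
i=1 t=4 v=2: → [2,10); WM=4
i=2 t=11 v=2: → [11,17); WM=11
i=3 t=5 v=8: DROP (t<11-4); WM=11
i=4 t=11 v=2: → [11,17); WM=11
i=5 t=0 v=3: DROP (t<11-4); WM=11
i=6 t=12 v=2: → [11,18); WM=12
i=7 t=13 v=7: → [11,19); WM=13
i=8 t=14 v=4: → [11,20); WM=14
i=9 t=15 v=2: → [11,21); WM=15
i=10 t=16 v=2: → [11,22); WM=16
i=11 t=8 v=6: DROP (t<16-4); WM=16
i=12 t=17 v=4: → [11,23); WM=17
i=13 t=18 v=6: → [11,24); WM=18
i=14 t=19 v=1: → [11,25); WM=19
i=15 t=20 v=1: → [11,26); WM=20
i=16 t=21 v=9: → [11,27); WM=21
i=17 t=21 v=8: → [11,27); WM=21
i=18 t=23 v=2: → [11,29); WM=23
i=19 t=23 v=4: → [11,29); WM=23
i=20 t=25 v=5: → [11,31); WM=25
i=21 t=27 v=5: → [11,33); WM=27
i=22 t=28 v=3: → [11,34); WM=28

3 5 11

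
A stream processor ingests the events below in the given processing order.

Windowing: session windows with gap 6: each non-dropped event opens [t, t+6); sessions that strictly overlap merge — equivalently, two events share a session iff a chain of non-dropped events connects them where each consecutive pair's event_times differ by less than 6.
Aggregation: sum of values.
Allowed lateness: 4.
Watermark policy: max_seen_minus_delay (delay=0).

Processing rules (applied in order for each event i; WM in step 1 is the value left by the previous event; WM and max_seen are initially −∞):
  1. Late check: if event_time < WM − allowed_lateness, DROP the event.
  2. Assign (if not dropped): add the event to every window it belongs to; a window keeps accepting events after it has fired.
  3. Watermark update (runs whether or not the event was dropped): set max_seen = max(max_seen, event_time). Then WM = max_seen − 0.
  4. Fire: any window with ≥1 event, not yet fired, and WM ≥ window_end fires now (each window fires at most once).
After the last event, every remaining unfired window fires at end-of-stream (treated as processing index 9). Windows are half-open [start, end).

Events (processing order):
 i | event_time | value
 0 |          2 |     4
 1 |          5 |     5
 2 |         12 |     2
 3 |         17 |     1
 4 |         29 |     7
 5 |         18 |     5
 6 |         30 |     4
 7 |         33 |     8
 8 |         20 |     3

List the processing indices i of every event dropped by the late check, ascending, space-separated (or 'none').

i=0 t=2 v=4: → [2,8); WM=2
i=1 t=5 v=5: → [2,11); WM=5
i=2 t=12 v=2: → [12,18); WM=12
i=3 t=17 v=1: → [12,23); WM=17
i=4 t=29 v=7: → [29,35); WM=29
i=5 t=18 v=5: DROP (t<29-4); WM=29
i=6 t=30 v=4: → [29,36); WM=30
i=7 t=33 v=8: → [29,39); WM=33
i=8 t=20 v=3: DROP (t<33-4); WM=33

5 8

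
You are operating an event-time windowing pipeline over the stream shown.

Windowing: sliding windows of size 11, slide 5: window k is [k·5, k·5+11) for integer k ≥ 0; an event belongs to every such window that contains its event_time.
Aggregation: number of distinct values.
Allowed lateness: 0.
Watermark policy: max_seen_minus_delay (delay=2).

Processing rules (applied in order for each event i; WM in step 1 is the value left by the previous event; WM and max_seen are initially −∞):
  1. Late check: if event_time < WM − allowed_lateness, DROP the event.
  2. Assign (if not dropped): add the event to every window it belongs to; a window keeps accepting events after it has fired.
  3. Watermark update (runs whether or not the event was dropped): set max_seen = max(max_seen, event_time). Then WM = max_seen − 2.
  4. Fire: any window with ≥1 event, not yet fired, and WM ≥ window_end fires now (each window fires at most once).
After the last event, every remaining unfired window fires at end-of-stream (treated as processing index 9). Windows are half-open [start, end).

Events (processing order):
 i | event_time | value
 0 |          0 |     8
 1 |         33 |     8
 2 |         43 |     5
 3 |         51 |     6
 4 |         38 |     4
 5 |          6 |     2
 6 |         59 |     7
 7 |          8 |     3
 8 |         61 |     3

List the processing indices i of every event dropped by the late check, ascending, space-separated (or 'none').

i=0 t=0 v=8: → [0,11); WM=-2
i=1 t=33 v=8: → [30,41),[25,36); WM=31; [0,11) fires=1
i=2 t=43 v=5: → [40,51),[35,46); WM=41; [25,36) fires=1 [30,41) fires=1
i=3 t=51 v=6: → [50,61),[45,56); WM=49; [35,46) fires=1
i=4 t=38 v=4: DROP (t<49-0); WM=49
i=5 t=6 v=2: DROP (t<49-0); WM=49
i=6 t=59 v=7: → [55,66),[50,61); WM=57; [40,51) fires=1 [45,56) fires=1
i=7 t=8 v=3: DROP (t<57-0); WM=57
i=8 t=61 v=3: → [60,71),[55,66); WM=59

4 5 7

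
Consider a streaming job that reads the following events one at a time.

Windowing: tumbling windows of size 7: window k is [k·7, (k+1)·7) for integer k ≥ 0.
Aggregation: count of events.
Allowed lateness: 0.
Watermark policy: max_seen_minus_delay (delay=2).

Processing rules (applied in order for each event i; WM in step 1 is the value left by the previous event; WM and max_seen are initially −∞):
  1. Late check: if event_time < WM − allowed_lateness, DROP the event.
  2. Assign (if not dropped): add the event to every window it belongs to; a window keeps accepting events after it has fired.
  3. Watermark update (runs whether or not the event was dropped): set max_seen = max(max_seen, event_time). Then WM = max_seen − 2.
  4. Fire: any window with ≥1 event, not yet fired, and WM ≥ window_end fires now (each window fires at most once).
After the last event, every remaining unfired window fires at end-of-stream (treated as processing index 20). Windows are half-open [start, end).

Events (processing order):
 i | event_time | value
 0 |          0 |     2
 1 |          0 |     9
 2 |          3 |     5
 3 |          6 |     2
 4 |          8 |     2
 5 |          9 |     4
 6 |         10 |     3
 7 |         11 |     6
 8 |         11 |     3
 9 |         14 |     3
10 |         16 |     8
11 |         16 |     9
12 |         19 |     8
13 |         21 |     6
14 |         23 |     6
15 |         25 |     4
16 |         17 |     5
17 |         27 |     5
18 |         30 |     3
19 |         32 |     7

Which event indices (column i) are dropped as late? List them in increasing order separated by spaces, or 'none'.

i=0 t=0 v=2: → [0,7); WM=-2
i=1 t=0 v=9: → [0,7); WM=-2
i=2 t=3 v=5: → [0,7); WM=1
i=3 t=6 v=2: → [0,7); WM=4
i=4 t=8 v=2: → [7,14); WM=6
i=5 t=9 v=4: → [7,14); WM=7; [0,7) fires=4
i=6 t=10 v=3: → [7,14); WM=8
i=7 t=11 v=6: → [7,14); WM=9
i=8 t=11 v=3: → [7,14); WM=9
i=9 t=14 v=3: → [14,21); WM=12
i=10 t=16 v=8: → [14,21); WM=14; [7,14) fires=5
i=11 t=16 v=9: → [14,21); WM=14
i=12 t=19 v=8: → [14,21); WM=17
i=13 t=21 v=6: → [21,28); WM=19
i=14 t=23 v=6: → [21,28); WM=21; [14,21) fires=4
i=15 t=25 v=4: → [21,28); WM=23
i=16 t=17 v=5: DROP (t<23-0); WM=23
i=17 t=27 v=5: → [21,28); WM=25
i=18 t=30 v=3: → [28,35); WM=28; [21,28) fires=4
i=19 t=32 v=7: → [28,35); WM=30

16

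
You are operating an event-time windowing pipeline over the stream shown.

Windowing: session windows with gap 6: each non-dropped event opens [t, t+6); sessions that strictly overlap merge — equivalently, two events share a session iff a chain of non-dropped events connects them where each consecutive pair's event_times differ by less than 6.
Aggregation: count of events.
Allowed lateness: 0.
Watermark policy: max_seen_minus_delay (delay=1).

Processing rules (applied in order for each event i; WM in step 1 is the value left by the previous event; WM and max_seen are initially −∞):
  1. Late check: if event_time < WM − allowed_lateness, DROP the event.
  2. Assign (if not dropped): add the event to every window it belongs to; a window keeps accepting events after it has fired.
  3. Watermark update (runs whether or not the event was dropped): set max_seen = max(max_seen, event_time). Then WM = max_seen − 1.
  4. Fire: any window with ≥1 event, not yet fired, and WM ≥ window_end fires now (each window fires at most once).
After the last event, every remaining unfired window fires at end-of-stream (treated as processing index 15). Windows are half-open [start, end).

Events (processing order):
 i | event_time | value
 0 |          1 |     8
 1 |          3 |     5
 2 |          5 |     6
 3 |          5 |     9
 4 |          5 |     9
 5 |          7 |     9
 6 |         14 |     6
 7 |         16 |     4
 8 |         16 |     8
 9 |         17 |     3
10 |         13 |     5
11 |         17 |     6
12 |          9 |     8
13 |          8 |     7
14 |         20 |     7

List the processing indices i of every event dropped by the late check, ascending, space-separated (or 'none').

i=0 t=1 v=8: → [1,7); WM=0
i=1 t=3 v=5: → [1,9); WM=2
i=2 t=5 v=6: → [1,11); WM=4
i=3 t=5 v=9: → [1,11); WM=4
i=4 t=5 v=9: → [1,11); WM=4
i=5 t=7 v=9: → [1,13); WM=6
i=6 t=14 v=6: → [14,20); WM=13
i=7 t=16 v=4: → [14,22); WM=15
i=8 t=16 v=8: → [14,22); WM=15
i=9 t=17 v=3: → [14,23); WM=16
i=10 t=13 v=5: DROP (t<16-0); WM=16
i=11 t=17 v=6: → [14,23); WM=16
i=12 t=9 v=8: DROP (t<16-0); WM=16
i=13 t=8 v=7: DROP (t<16-0); WM=16
i=14 t=20 v=7: → [14,26); WM=19

10 12 13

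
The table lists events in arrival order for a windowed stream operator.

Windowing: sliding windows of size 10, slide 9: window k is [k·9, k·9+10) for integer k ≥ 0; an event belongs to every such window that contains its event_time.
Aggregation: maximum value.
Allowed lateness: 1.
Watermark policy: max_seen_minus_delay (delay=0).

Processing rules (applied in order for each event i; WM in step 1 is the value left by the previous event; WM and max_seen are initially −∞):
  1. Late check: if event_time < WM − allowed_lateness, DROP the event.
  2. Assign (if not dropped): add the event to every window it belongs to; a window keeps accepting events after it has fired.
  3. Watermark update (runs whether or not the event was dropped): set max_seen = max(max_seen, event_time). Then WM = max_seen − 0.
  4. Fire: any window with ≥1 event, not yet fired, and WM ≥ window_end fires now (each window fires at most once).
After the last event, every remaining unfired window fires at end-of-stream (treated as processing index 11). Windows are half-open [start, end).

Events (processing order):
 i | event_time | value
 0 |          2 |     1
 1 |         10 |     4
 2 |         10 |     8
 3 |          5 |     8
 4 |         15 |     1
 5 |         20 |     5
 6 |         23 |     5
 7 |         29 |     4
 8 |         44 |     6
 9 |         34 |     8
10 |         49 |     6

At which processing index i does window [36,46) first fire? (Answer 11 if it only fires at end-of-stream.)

10

i=0 t=2 v=1: → [0,10); WM=2
i=1 t=10 v=4: → [9,19); WM=10; [0,10) fires=1
i=2 t=10 v=8: → [9,19); WM=10
i=3 t=5 v=8: DROP (t<10-1); WM=10
i=4 t=15 v=1: → [9,19); WM=15
i=5 t=20 v=5: → [18,28); WM=20; [9,19) fires=8
i=6 t=23 v=5: → [18,28); WM=23
i=7 t=29 v=4: → [27,37); WM=29; [18,28) fires=5
i=8 t=44 v=6: → [36,46); WM=44; [27,37) fires=4
i=9 t=34 v=8: DROP (t<44-1); WM=44
i=10 t=49 v=6: → [45,55); WM=49; [36,46) fires=6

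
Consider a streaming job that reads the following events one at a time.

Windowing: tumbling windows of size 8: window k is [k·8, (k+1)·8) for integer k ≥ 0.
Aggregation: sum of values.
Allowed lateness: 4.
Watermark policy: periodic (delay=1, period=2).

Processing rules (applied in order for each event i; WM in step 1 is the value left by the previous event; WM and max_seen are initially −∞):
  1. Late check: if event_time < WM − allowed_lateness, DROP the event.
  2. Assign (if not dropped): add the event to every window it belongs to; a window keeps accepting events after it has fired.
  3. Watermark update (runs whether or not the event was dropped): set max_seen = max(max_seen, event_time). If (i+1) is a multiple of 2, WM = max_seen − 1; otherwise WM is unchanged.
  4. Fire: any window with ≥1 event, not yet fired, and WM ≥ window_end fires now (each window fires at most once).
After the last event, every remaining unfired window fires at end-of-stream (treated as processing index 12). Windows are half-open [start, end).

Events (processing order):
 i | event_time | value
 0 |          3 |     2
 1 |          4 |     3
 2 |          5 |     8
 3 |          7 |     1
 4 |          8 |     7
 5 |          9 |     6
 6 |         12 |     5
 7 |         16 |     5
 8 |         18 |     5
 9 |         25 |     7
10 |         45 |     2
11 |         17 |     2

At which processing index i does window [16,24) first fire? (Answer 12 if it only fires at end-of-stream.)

i=0 t=3 v=2: → [0,8); WM=−∞
i=1 t=4 v=3: → [0,8); WM=3
i=2 t=5 v=8: → [0,8); WM=3
i=3 t=7 v=1: → [0,8); WM=6
i=4 t=8 v=7: → [8,16); WM=6
i=5 t=9 v=6: → [8,16); WM=8; [0,8) fires=14
i=6 t=12 v=5: → [8,16); WM=8
i=7 t=16 v=5: → [16,24); WM=15
i=8 t=18 v=5: → [16,24); WM=15
i=9 t=25 v=7: → [24,32); WM=24; [8,16) fires=18 [16,24) fires=10
i=10 t=45 v=2: → [40,48); WM=24
i=11 t=17 v=2: DROP (t<24-4); WM=44; [24,32) fires=7

9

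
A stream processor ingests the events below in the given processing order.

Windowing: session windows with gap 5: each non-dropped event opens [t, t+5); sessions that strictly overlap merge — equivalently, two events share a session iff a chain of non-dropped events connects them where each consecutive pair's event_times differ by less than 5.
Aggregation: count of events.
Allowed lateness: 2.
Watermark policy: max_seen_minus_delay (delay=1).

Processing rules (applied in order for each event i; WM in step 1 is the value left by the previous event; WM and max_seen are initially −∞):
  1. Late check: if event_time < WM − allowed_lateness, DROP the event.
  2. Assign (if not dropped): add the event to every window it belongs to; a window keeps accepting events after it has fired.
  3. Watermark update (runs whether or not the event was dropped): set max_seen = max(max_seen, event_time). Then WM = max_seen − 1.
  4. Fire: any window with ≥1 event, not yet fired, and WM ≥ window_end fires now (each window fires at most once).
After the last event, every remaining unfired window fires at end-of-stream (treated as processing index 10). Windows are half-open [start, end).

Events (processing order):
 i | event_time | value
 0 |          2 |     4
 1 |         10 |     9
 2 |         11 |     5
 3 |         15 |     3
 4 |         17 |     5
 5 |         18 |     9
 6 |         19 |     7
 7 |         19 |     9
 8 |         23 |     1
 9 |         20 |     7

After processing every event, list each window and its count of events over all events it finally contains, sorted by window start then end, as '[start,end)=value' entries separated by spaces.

i=0 t=2 v=4: → [2,7); WM=1
i=1 t=10 v=9: → [10,15); WM=9
i=2 t=11 v=5: → [10,16); WM=10
i=3 t=15 v=3: → [10,20); WM=14
i=4 t=17 v=5: → [10,22); WM=16
i=5 t=18 v=9: → [10,23); WM=17
i=6 t=19 v=7: → [10,24); WM=18
i=7 t=19 v=9: → [10,24); WM=18
i=8 t=23 v=1: → [10,28); WM=22
i=9 t=20 v=7: → [10,28); WM=22

[2,7)=1 [10,28)=9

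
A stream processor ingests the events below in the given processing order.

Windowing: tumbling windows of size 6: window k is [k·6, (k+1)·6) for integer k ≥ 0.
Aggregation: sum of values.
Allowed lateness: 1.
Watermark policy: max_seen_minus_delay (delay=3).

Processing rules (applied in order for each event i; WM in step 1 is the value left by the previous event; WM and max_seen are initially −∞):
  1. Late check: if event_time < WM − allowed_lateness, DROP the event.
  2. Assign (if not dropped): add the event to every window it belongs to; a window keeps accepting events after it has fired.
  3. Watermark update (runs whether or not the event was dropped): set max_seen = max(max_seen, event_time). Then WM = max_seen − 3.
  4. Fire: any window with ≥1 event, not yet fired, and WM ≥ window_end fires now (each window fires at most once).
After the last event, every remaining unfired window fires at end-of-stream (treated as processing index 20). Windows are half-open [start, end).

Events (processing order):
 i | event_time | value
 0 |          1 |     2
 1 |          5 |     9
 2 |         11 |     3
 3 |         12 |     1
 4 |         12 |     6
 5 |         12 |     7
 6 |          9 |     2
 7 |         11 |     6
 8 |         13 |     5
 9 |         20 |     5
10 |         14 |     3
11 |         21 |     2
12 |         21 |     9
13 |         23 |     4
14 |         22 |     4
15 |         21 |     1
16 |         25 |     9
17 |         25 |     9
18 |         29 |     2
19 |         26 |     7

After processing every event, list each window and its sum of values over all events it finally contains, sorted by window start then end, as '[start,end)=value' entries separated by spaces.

[0,6)=11 [6,12)=11 [12,18)=19 [18,24)=25 [24,30)=27

i=0 t=1 v=2: → [0,6); WM=-2
i=1 t=5 v=9: → [0,6); WM=2
i=2 t=11 v=3: → [6,12); WM=8; [0,6) fires=11
i=3 t=12 v=1: → [12,18); WM=9
i=4 t=12 v=6: → [12,18); WM=9
i=5 t=12 v=7: → [12,18); WM=9
i=6 t=9 v=2: → [6,12); WM=9
i=7 t=11 v=6: → [6,12); WM=9
i=8 t=13 v=5: → [12,18); WM=10
i=9 t=20 v=5: → [18,24); WM=17; [6,12) fires=11
i=10 t=14 v=3: DROP (t<17-1); WM=17
i=11 t=21 v=2: → [18,24); WM=18; [12,18) fires=19
i=12 t=21 v=9: → [18,24); WM=18
i=13 t=23 v=4: → [18,24); WM=20
i=14 t=22 v=4: → [18,24); WM=20
i=15 t=21 v=1: → [18,24); WM=20
i=16 t=25 v=9: → [24,30); WM=22
i=17 t=25 v=9: → [24,30); WM=22
i=18 t=29 v=2: → [24,30); WM=26; [18,24) fires=25
i=19 t=26 v=7: → [24,30); WM=26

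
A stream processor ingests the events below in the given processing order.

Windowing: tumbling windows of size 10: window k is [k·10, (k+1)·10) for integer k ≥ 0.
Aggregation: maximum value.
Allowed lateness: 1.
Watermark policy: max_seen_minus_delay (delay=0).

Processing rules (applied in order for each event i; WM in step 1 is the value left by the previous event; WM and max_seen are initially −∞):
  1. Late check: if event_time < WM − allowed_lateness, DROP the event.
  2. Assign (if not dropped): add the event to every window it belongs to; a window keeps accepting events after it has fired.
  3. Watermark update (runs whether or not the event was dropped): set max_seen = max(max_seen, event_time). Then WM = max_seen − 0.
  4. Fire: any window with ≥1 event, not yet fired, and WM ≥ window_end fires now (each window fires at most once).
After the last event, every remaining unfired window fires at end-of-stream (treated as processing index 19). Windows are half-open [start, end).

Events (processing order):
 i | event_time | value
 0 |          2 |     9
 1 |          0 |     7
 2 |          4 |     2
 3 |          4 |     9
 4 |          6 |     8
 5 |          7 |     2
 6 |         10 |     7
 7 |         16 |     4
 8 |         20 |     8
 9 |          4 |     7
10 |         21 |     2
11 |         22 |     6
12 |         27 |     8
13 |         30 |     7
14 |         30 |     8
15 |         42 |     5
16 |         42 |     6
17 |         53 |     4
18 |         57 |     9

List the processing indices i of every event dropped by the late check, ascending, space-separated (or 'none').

i=0 t=2 v=9: → [0,10); WM=2
i=1 t=0 v=7: DROP (t<2-1); WM=2
i=2 t=4 v=2: → [0,10); WM=4
i=3 t=4 v=9: → [0,10); WM=4
i=4 t=6 v=8: → [0,10); WM=6
i=5 t=7 v=2: → [0,10); WM=7
i=6 t=10 v=7: → [10,20); WM=10; [0,10) fires=9
i=7 t=16 v=4: → [10,20); WM=16
i=8 t=20 v=8: → [20,30); WM=20; [10,20) fires=7
i=9 t=4 v=7: DROP (t<20-1); WM=20
i=10 t=21 v=2: → [20,30); WM=21
i=11 t=22 v=6: → [20,30); WM=22
i=12 t=27 v=8: → [20,30); WM=27
i=13 t=30 v=7: → [30,40); WM=30; [20,30) fires=8
i=14 t=30 v=8: → [30,40); WM=30
i=15 t=42 v=5: → [40,50); WM=42; [30,40) fires=8
i=16 t=42 v=6: → [40,50); WM=42
i=17 t=53 v=4: → [50,60); WM=53; [40,50) fires=6
i=18 t=57 v=9: → [50,60); WM=57

1 9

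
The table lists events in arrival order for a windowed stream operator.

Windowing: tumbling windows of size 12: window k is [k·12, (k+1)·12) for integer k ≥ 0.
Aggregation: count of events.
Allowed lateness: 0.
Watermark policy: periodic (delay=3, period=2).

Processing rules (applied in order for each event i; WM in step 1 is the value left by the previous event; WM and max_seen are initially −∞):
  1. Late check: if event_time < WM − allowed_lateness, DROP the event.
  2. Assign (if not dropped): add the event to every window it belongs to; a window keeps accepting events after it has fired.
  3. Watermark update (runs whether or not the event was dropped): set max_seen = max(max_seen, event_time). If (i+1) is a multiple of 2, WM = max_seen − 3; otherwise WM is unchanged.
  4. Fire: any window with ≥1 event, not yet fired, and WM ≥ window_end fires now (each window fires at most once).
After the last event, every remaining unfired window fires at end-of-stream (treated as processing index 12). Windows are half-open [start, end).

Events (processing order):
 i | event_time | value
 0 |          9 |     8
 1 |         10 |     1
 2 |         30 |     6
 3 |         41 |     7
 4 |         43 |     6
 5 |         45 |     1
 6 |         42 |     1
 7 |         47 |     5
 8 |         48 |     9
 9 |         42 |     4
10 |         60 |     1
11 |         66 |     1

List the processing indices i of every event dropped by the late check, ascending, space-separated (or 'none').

i=0 t=9 v=8: → [0,12); WM=−∞
i=1 t=10 v=1: → [0,12); WM=7
i=2 t=30 v=6: → [24,36); WM=7
i=3 t=41 v=7: → [36,48); WM=38; [0,12) fires=2 [24,36) fires=1
i=4 t=43 v=6: → [36,48); WM=38
i=5 t=45 v=1: → [36,48); WM=42
i=6 t=42 v=1: → [36,48); WM=42
i=7 t=47 v=5: → [36,48); WM=44
i=8 t=48 v=9: → [48,60); WM=44
i=9 t=42 v=4: DROP (t<44-0); WM=45
i=10 t=60 v=1: → [60,72); WM=45
i=11 t=66 v=1: → [60,72); WM=63; [36,48) fires=5 [48,60) fires=1

9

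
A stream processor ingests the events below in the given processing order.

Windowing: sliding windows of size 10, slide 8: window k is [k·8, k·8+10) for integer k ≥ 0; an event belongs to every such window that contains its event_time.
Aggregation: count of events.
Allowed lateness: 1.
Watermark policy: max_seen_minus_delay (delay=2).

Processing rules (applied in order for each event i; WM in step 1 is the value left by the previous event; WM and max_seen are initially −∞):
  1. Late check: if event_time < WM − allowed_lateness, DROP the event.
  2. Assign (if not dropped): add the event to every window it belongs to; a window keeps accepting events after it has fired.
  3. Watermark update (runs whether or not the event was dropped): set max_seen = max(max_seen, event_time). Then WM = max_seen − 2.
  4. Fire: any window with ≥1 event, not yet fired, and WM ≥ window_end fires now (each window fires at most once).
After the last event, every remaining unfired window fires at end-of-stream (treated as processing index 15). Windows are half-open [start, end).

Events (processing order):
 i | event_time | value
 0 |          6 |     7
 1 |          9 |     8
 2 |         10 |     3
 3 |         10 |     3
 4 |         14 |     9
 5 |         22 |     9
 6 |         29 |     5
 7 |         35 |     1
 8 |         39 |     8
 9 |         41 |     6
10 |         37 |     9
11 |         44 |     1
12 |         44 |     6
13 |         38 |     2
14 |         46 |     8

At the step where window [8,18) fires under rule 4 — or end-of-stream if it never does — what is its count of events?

4

i=0 t=6 v=7: → [0,10); WM=4
i=1 t=9 v=8: → [8,18),[0,10); WM=7
i=2 t=10 v=3: → [8,18); WM=8
i=3 t=10 v=3: → [8,18); WM=8
i=4 t=14 v=9: → [8,18); WM=12; [0,10) fires=2
i=5 t=22 v=9: → [16,26); WM=20; [8,18) fires=4
i=6 t=29 v=5: → [24,34); WM=27; [16,26) fires=1
i=7 t=35 v=1: → [32,42); WM=33
i=8 t=39 v=8: → [32,42); WM=37; [24,34) fires=1
i=9 t=41 v=6: → [40,50),[32,42); WM=39
i=10 t=37 v=9: DROP (t<39-1); WM=39
i=11 t=44 v=1: → [40,50); WM=42; [32,42) fires=3
i=12 t=44 v=6: → [40,50); WM=42
i=13 t=38 v=2: DROP (t<42-1); WM=42
i=14 t=46 v=8: → [40,50); WM=44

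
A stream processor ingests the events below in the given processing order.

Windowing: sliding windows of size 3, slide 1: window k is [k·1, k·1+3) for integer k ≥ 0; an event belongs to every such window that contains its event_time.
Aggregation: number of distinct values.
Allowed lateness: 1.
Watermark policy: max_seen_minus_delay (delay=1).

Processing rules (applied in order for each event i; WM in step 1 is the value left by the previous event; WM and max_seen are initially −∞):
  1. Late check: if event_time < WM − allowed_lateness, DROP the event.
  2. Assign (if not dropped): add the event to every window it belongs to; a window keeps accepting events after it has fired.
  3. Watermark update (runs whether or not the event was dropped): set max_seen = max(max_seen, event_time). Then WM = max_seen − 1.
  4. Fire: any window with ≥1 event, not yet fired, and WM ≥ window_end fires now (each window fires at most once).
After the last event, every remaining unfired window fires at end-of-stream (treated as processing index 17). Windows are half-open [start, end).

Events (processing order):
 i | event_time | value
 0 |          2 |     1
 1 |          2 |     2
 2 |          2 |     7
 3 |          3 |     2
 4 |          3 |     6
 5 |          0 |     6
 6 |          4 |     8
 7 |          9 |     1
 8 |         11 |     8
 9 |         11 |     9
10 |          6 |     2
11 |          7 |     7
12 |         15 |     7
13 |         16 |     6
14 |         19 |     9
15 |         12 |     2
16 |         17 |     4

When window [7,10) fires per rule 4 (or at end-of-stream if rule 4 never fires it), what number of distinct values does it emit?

i=0 t=2 v=1: → [2,5),[1,4),[0,3); WM=1
i=1 t=2 v=2: → [2,5),[1,4),[0,3); WM=1
i=2 t=2 v=7: → [2,5),[1,4),[0,3); WM=1
i=3 t=3 v=2: → [3,6),[2,5),[1,4); WM=2
i=4 t=3 v=6: → [3,6),[2,5),[1,4); WM=2
i=5 t=0 v=6: DROP (t<2-1); WM=2
i=6 t=4 v=8: → [4,7),[3,6),[2,5); WM=3; [0,3) fires=3
i=7 t=9 v=1: → [9,12),[8,11),[7,10); WM=8; [1,4) fires=4 [2,5) fires=5 [3,6) fires=3 [4,7) fires=1
i=8 t=11 v=8: → [11,14),[10,13),[9,12); WM=10; [7,10) fires=1
i=9 t=11 v=9: → [11,14),[10,13),[9,12); WM=10
i=10 t=6 v=2: DROP (t<10-1); WM=10
i=11 t=7 v=7: DROP (t<10-1); WM=10
i=12 t=15 v=7: → [15,18),[14,17),[13,16); WM=14; [8,11) fires=1 [9,12) fires=3 [10,13) fires=2 [11,14) fires=2
i=13 t=16 v=6: → [16,19),[15,18),[14,17); WM=15
i=14 t=19 v=9: → [19,22),[18,21),[17,20); WM=18; [13,16) fires=1 [14,17) fires=2 [15,18) fires=2
i=15 t=12 v=2: DROP (t<18-1); WM=18
i=16 t=17 v=4: → [17,20),[16,19),[15,18); WM=18

1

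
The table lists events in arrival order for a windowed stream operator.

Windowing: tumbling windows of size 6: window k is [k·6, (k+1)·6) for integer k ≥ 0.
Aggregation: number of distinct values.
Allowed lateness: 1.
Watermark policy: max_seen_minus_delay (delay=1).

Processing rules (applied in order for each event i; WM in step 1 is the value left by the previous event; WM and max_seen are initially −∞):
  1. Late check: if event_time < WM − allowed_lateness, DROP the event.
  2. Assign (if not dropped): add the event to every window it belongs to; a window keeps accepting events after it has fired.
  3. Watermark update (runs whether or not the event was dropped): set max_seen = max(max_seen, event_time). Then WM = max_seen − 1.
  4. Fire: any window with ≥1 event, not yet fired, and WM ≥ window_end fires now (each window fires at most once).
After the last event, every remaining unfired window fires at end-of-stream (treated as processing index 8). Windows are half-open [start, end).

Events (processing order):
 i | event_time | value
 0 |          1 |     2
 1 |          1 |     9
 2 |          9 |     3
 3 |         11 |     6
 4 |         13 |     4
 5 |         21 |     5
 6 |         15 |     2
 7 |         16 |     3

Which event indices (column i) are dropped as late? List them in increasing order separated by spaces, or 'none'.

i=0 t=1 v=2: → [0,6); WM=0
i=1 t=1 v=9: → [0,6); WM=0
i=2 t=9 v=3: → [6,12); WM=8; [0,6) fires=2
i=3 t=11 v=6: → [6,12); WM=10
i=4 t=13 v=4: → [12,18); WM=12; [6,12) fires=2
i=5 t=21 v=5: → [18,24); WM=20; [12,18) fires=1
i=6 t=15 v=2: DROP (t<20-1); WM=20
i=7 t=16 v=3: DROP (t<20-1); WM=20

6 7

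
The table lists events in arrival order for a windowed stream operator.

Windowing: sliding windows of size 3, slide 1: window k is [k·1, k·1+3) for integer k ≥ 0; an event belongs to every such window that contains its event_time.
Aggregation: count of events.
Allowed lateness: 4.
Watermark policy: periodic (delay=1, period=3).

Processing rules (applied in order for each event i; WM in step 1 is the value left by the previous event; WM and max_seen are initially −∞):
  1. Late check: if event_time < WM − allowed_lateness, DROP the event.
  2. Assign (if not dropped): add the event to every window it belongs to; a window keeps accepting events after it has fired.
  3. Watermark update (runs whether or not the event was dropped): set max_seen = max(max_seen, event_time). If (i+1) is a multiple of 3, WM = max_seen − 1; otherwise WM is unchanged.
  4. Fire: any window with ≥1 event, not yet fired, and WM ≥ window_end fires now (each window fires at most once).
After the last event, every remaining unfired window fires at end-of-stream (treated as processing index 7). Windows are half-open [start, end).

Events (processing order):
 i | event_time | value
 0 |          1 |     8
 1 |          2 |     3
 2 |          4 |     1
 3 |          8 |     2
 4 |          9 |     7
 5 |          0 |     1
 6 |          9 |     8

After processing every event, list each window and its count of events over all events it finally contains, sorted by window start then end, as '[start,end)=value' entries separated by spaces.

i=0 t=1 v=8: → [1,4),[0,3); WM=−∞
i=1 t=2 v=3: → [2,5),[1,4),[0,3); WM=−∞
i=2 t=4 v=1: → [4,7),[3,6),[2,5); WM=3; [0,3) fires=2
i=3 t=8 v=2: → [8,11),[7,10),[6,9); WM=3
i=4 t=9 v=7: → [9,12),[8,11),[7,10); WM=3
i=5 t=0 v=1: → [0,3); WM=8; [1,4) fires=2 [2,5) fires=2 [3,6) fires=1 [4,7) fires=1
i=6 t=9 v=8: → [9,12),[8,11),[7,10); WM=8

[0,3)=3 [1,4)=2 [2,5)=2 [3,6)=1 [4,7)=1 [6,9)=1 [7,10)=3 [8,11)=3 [9,12)=2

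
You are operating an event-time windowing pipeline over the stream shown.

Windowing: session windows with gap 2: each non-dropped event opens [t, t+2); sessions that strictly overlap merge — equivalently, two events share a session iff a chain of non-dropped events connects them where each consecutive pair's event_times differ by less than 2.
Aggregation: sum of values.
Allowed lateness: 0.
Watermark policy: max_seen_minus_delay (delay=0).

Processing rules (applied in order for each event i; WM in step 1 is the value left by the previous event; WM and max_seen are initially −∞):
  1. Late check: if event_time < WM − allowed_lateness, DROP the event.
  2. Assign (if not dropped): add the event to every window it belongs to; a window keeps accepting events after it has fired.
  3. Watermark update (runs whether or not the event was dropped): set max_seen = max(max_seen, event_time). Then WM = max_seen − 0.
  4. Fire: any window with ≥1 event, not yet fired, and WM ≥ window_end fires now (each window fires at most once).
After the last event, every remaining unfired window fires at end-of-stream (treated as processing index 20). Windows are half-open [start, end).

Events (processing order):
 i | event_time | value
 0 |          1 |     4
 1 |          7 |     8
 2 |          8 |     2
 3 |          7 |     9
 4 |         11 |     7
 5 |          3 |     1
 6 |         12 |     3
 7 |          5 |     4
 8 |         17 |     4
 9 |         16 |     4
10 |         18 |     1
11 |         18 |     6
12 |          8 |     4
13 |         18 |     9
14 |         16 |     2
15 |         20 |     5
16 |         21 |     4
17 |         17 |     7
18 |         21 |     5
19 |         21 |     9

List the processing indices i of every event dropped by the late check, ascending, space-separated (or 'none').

i=0 t=1 v=4: → [1,3); WM=1
i=1 t=7 v=8: → [7,9); WM=7
i=2 t=8 v=2: → [7,10); WM=8
i=3 t=7 v=9: DROP (t<8-0); WM=8
i=4 t=11 v=7: → [11,13); WM=11
i=5 t=3 v=1: DROP (t<11-0); WM=11
i=6 t=12 v=3: → [11,14); WM=12
i=7 t=5 v=4: DROP (t<12-0); WM=12
i=8 t=17 v=4: → [17,19); WM=17
i=9 t=16 v=4: DROP (t<17-0); WM=17
i=10 t=18 v=1: → [17,20); WM=18
i=11 t=18 v=6: → [17,20); WM=18
i=12 t=8 v=4: DROP (t<18-0); WM=18
i=13 t=18 v=9: → [17,20); WM=18
i=14 t=16 v=2: DROP (t<18-0); WM=18
i=15 t=20 v=5: → [20,22); WM=20
i=16 t=21 v=4: → [20,23); WM=21
i=17 t=17 v=7: DROP (t<21-0); WM=21
i=18 t=21 v=5: → [20,23); WM=21
i=19 t=21 v=9: → [20,23); WM=21

3 5 7 9 12 14 17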